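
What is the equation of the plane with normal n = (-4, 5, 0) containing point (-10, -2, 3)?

The plane through P with normal n = (a, b, c) satisfies n·(r - P) = 0,
i.e. ax + by + cz = a·x₀ + b·y₀ + c·z₀.
d = (-4)·(-10) + 5·(-2) + 0·3
  = 40 - 10 + 0
  = 30
Equation: -4x + 5y = 30

-4x + 5y = 30


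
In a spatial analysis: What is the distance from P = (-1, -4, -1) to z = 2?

distance = |a·x₀ + b·y₀ + c·z₀ - d| / √(a² + b² + c²)
  = |0·(-1) + 0·(-4) + 1·(-1) - 2| / √(0² + 0² + 1²)
  = |0 + 0 - 1 - 2| / √(0 + 0 + 1)
  = |-3| / √1
  = 3 / 1
  ≈ 3

3


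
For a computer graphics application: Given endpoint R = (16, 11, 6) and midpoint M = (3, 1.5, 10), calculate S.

S = 2M - R
  = (2·3 - 16, 2·1.5 - 11, 2·10 - 6)
  = (6 - 16, 3 - 11, 20 - 6)
  = (-10, -8, 14)

(-10, -8, 14)


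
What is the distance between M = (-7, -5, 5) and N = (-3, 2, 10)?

d = √[(x₂-x₁)² + (y₂-y₁)² + (z₂-z₁)²]
  = √[4² + 7² + 5²]
  = √[16 + 49 + 25]
  = √90
  ≈ 9.487

9.487


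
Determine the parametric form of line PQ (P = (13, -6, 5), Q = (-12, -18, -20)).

Direction vector d = Q - P = (-12 - 13, -18 + 6, -20 - 5) = (-25, -12, -25)
Parametric form r = P + t·d:
x = 13 - 25t, y = -6 - 12t, z = 5 - 25t

x = 13 - 25t, y = -6 - 12t, z = 5 - 25t


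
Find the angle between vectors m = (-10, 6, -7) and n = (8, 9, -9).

m·n = (-10)·8 + 6·9 + (-7)·(-9) = -80 + 54 + 63 = 37
|m| = √((-10)² + 6² + (-7)²) = √185 ≈ 13.6
|n| = √(8² + 9² + (-9)²) = √226 ≈ 15.03
cos θ = (m·n)/(|m||n|) = 37/(13.6·15.03) ≈ 0.181
θ = arccos(0.181) ≈ 79.57°

79.57°


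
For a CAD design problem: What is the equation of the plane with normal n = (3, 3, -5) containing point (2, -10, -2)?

The plane through P with normal n = (a, b, c) satisfies n·(r - P) = 0,
i.e. ax + by + cz = a·x₀ + b·y₀ + c·z₀.
d = 3·2 + 3·(-10) + (-5)·(-2)
  = 6 - 30 + 10
  = -14
Equation: 3x + 3y - 5z = -14

3x + 3y - 5z = -14


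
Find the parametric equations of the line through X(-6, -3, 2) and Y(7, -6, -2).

Direction vector d = Y - X = (7 + 6, -6 + 3, -2 - 2) = (13, -3, -4)
Parametric form r = X + t·d:
x = -6 + 13t, y = -3 - 3t, z = 2 - 4t

x = -6 + 13t, y = -3 - 3t, z = 2 - 4t


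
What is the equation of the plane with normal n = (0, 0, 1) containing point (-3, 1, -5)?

The plane through P with normal n = (a, b, c) satisfies n·(r - P) = 0,
i.e. ax + by + cz = a·x₀ + b·y₀ + c·z₀.
d = 0·(-3) + 0·1 + 1·(-5)
  = 0 + 0 - 5
  = -5
Equation: z = -5

z = -5


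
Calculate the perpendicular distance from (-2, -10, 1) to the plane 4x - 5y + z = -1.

distance = |a·x₀ + b·y₀ + c·z₀ - d| / √(a² + b² + c²)
  = |4·(-2) + (-5)·(-10) + 1·1 - (-1)| / √(4² + (-5)² + 1²)
  = |-8 + 50 + 1 + 1| / √(16 + 25 + 1)
  = |44| / √42
  = 44 / 6.481
  ≈ 6.789

6.789


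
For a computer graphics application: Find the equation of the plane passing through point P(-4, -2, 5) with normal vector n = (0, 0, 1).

The plane through P with normal n = (a, b, c) satisfies n·(r - P) = 0,
i.e. ax + by + cz = a·x₀ + b·y₀ + c·z₀.
d = 0·(-4) + 0·(-2) + 1·5
  = 0 + 0 + 5
  = 5
Equation: z = 5

z = 5


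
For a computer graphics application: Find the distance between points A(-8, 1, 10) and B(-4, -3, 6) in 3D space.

d = √[(x₂-x₁)² + (y₂-y₁)² + (z₂-z₁)²]
  = √[4² + (-4)² + (-4)²]
  = √[16 + 16 + 16]
  = √48
  ≈ 6.928

6.928


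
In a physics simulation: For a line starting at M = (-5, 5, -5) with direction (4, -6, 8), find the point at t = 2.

P(t) = M + t·d
  = (-5 + 4·2, 5 + (-6)·2, -5 + 8·2)
  = (-5 + 8, 5 - 12, -5 + 16)
  = (3, -7, 11)

(3, -7, 11)


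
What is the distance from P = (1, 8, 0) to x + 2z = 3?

distance = |a·x₀ + b·y₀ + c·z₀ - d| / √(a² + b² + c²)
  = |1·1 + 0·8 + 2·0 - 3| / √(1² + 0² + 2²)
  = |1 + 0 + 0 - 3| / √(1 + 0 + 4)
  = |-2| / √5
  = 2 / 2.236
  ≈ 0.8944

0.8944


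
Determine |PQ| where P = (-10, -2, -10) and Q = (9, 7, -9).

d = √[(x₂-x₁)² + (y₂-y₁)² + (z₂-z₁)²]
  = √[19² + 9² + 1²]
  = √[361 + 81 + 1]
  = √443
  ≈ 21.05

21.05


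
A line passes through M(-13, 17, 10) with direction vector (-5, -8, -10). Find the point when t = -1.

P(t) = M + t·d
  = (-13 + (-5)·(-1), 17 + (-8)·(-1), 10 + (-10)·(-1))
  = (-13 + 5, 17 + 8, 10 + 10)
  = (-8, 25, 20)

(-8, 25, 20)


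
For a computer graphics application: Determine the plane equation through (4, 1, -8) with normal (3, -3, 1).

The plane through P with normal n = (a, b, c) satisfies n·(r - P) = 0,
i.e. ax + by + cz = a·x₀ + b·y₀ + c·z₀.
d = 3·4 + (-3)·1 + 1·(-8)
  = 12 - 3 - 8
  = 1
Equation: 3x - 3y + z = 1

3x - 3y + z = 1


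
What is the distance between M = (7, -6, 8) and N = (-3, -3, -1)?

d = √[(x₂-x₁)² + (y₂-y₁)² + (z₂-z₁)²]
  = √[(-10)² + 3² + (-9)²]
  = √[100 + 9 + 81]
  = √190
  ≈ 13.78

13.78


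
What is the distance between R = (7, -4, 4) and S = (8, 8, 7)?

d = √[(x₂-x₁)² + (y₂-y₁)² + (z₂-z₁)²]
  = √[1² + 12² + 3²]
  = √[1 + 144 + 9]
  = √154
  ≈ 12.41

12.41


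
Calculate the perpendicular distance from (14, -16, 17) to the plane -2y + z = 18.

distance = |a·x₀ + b·y₀ + c·z₀ - d| / √(a² + b² + c²)
  = |0·14 + (-2)·(-16) + 1·17 - 18| / √(0² + (-2)² + 1²)
  = |0 + 32 + 17 - 18| / √(0 + 4 + 1)
  = |31| / √5
  = 31 / 2.236
  ≈ 13.86

13.86


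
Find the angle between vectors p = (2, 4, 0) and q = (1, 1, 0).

p·q = 2·1 + 4·1 + 0·0 = 2 + 4 + 0 = 6
|p| = √(2² + 4² + 0²) = √20 ≈ 4.472
|q| = √(1² + 1² + 0²) = √2 ≈ 1.414
cos θ = (p·q)/(|p||q|) = 6/(4.472·1.414) ≈ 0.9487
θ = arccos(0.9487) ≈ 18.43°

18.43°


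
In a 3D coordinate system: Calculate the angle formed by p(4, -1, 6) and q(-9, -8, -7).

p·q = 4·(-9) + (-1)·(-8) + 6·(-7) = -36 + 8 - 42 = -70
|p| = √(4² + (-1)² + 6²) = √53 ≈ 7.28
|q| = √((-9)² + (-8)² + (-7)²) = √194 ≈ 13.93
cos θ = (p·q)/(|p||q|) = -70/(7.28·13.93) ≈ -0.6903
θ = arccos(-0.6903) ≈ 133.7°

133.7°


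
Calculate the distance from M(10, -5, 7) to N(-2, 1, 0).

d = √[(x₂-x₁)² + (y₂-y₁)² + (z₂-z₁)²]
  = √[(-12)² + 6² + (-7)²]
  = √[144 + 36 + 49]
  = √229
  ≈ 15.13

15.13


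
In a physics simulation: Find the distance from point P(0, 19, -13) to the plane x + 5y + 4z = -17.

distance = |a·x₀ + b·y₀ + c·z₀ - d| / √(a² + b² + c²)
  = |1·0 + 5·19 + 4·(-13) - (-17)| / √(1² + 5² + 4²)
  = |0 + 95 - 52 + 17| / √(1 + 25 + 16)
  = |60| / √42
  = 60 / 6.481
  ≈ 9.258

9.258


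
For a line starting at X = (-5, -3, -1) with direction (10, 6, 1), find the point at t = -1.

P(t) = X + t·d
  = (-5 + 10·(-1), -3 + 6·(-1), -1 + 1·(-1))
  = (-5 - 10, -3 - 6, -1 - 1)
  = (-15, -9, -2)

(-15, -9, -2)


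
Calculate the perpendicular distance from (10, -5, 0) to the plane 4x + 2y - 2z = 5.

distance = |a·x₀ + b·y₀ + c·z₀ - d| / √(a² + b² + c²)
  = |4·10 + 2·(-5) + (-2)·0 - 5| / √(4² + 2² + (-2)²)
  = |40 - 10 + 0 - 5| / √(16 + 4 + 4)
  = |25| / √24
  = 25 / 4.899
  ≈ 5.103

5.103


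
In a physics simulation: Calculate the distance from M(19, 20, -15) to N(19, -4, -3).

d = √[(x₂-x₁)² + (y₂-y₁)² + (z₂-z₁)²]
  = √[0² + (-24)² + 12²]
  = √[0 + 576 + 144]
  = √720
  ≈ 26.83

26.83


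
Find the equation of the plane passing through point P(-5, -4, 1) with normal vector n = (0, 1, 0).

The plane through P with normal n = (a, b, c) satisfies n·(r - P) = 0,
i.e. ax + by + cz = a·x₀ + b·y₀ + c·z₀.
d = 0·(-5) + 1·(-4) + 0·1
  = 0 - 4 + 0
  = -4
Equation: y = -4

y = -4


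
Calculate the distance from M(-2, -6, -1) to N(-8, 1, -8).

d = √[(x₂-x₁)² + (y₂-y₁)² + (z₂-z₁)²]
  = √[(-6)² + 7² + (-7)²]
  = √[36 + 49 + 49]
  = √134
  ≈ 11.58

11.58


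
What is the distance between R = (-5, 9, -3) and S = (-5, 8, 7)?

d = √[(x₂-x₁)² + (y₂-y₁)² + (z₂-z₁)²]
  = √[0² + (-1)² + 10²]
  = √[0 + 1 + 100]
  = √101
  ≈ 10.05

10.05


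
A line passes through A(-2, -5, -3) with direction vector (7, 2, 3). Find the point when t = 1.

P(t) = A + t·d
  = (-2 + 7·1, -5 + 2·1, -3 + 3·1)
  = (-2 + 7, -5 + 2, -3 + 3)
  = (5, -3, 0)

(5, -3, 0)


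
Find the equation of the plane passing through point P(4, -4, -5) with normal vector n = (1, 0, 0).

The plane through P with normal n = (a, b, c) satisfies n·(r - P) = 0,
i.e. ax + by + cz = a·x₀ + b·y₀ + c·z₀.
d = 1·4 + 0·(-4) + 0·(-5)
  = 4 + 0 + 0
  = 4
Equation: x = 4

x = 4


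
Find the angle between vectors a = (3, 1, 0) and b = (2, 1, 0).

a·b = 3·2 + 1·1 + 0·0 = 6 + 1 + 0 = 7
|a| = √(3² + 1² + 0²) = √10 ≈ 3.162
|b| = √(2² + 1² + 0²) = √5 ≈ 2.236
cos θ = (a·b)/(|a||b|) = 7/(3.162·2.236) ≈ 0.9899
θ = arccos(0.9899) ≈ 8.13°

8.13°


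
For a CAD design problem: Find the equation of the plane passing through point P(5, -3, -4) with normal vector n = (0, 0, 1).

The plane through P with normal n = (a, b, c) satisfies n·(r - P) = 0,
i.e. ax + by + cz = a·x₀ + b·y₀ + c·z₀.
d = 0·5 + 0·(-3) + 1·(-4)
  = 0 + 0 - 4
  = -4
Equation: z = -4

z = -4


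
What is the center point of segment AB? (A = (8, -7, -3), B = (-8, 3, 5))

M = ((x₁+x₂)/2, (y₁+y₂)/2, (z₁+z₂)/2)
  = ((8 - 8)/2, (-7 + 3)/2, (-3 + 5)/2)
  = (0/2, -4/2, 2/2)
  = (0, -2, 1)

(0, -2, 1)


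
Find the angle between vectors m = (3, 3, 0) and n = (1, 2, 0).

m·n = 3·1 + 3·2 + 0·0 = 3 + 6 + 0 = 9
|m| = √(3² + 3² + 0²) = √18 ≈ 4.243
|n| = √(1² + 2² + 0²) = √5 ≈ 2.236
cos θ = (m·n)/(|m||n|) = 9/(4.243·2.236) ≈ 0.9487
θ = arccos(0.9487) ≈ 18.43°

18.43°


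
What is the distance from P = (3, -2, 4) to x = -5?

distance = |a·x₀ + b·y₀ + c·z₀ - d| / √(a² + b² + c²)
  = |1·3 + 0·(-2) + 0·4 - (-5)| / √(1² + 0² + 0²)
  = |3 + 0 + 0 + 5| / √(1 + 0 + 0)
  = |8| / √1
  = 8 / 1
  ≈ 8

8


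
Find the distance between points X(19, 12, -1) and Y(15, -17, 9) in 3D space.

d = √[(x₂-x₁)² + (y₂-y₁)² + (z₂-z₁)²]
  = √[(-4)² + (-29)² + 10²]
  = √[16 + 841 + 100]
  = √957
  ≈ 30.94

30.94


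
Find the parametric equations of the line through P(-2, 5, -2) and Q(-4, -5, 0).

Direction vector d = Q - P = (-4 + 2, -5 - 5, 0 + 2) = (-2, -10, 2)
Parametric form r = P + t·d:
x = -2 - 2t, y = 5 - 10t, z = -2 + 2t

x = -2 - 2t, y = 5 - 10t, z = -2 + 2t


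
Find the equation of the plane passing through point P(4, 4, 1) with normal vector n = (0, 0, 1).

The plane through P with normal n = (a, b, c) satisfies n·(r - P) = 0,
i.e. ax + by + cz = a·x₀ + b·y₀ + c·z₀.
d = 0·4 + 0·4 + 1·1
  = 0 + 0 + 1
  = 1
Equation: z = 1

z = 1


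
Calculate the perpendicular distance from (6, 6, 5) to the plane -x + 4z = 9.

distance = |a·x₀ + b·y₀ + c·z₀ - d| / √(a² + b² + c²)
  = |(-1)·6 + 0·6 + 4·5 - 9| / √((-1)² + 0² + 4²)
  = |-6 + 0 + 20 - 9| / √(1 + 0 + 16)
  = |5| / √17
  = 5 / 4.123
  ≈ 1.213

1.213


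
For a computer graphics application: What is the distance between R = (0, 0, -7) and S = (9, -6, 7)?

d = √[(x₂-x₁)² + (y₂-y₁)² + (z₂-z₁)²]
  = √[9² + (-6)² + 14²]
  = √[81 + 36 + 196]
  = √313
  ≈ 17.69

17.69


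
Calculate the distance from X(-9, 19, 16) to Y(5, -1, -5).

d = √[(x₂-x₁)² + (y₂-y₁)² + (z₂-z₁)²]
  = √[14² + (-20)² + (-21)²]
  = √[196 + 400 + 441]
  = √1037
  ≈ 32.2

32.2


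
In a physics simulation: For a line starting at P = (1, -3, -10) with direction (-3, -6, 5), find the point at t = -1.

P(t) = P + t·d
  = (1 + (-3)·(-1), -3 + (-6)·(-1), -10 + 5·(-1))
  = (1 + 3, -3 + 6, -10 - 5)
  = (4, 3, -15)

(4, 3, -15)


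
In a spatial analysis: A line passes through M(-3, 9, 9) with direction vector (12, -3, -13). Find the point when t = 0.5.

P(t) = M + t·d
  = (-3 + 12·0.5, 9 + (-3)·0.5, 9 + (-13)·0.5)
  = (-3 + 6, 9 - 1.5, 9 - 6.5)
  = (3, 7.5, 2.5)

(3, 7.5, 2.5)


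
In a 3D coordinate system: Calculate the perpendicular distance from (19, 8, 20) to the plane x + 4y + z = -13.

distance = |a·x₀ + b·y₀ + c·z₀ - d| / √(a² + b² + c²)
  = |1·19 + 4·8 + 1·20 - (-13)| / √(1² + 4² + 1²)
  = |19 + 32 + 20 + 13| / √(1 + 16 + 1)
  = |84| / √18
  = 84 / 4.243
  ≈ 19.8

19.8


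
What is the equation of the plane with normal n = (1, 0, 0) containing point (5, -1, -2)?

The plane through P with normal n = (a, b, c) satisfies n·(r - P) = 0,
i.e. ax + by + cz = a·x₀ + b·y₀ + c·z₀.
d = 1·5 + 0·(-1) + 0·(-2)
  = 5 + 0 + 0
  = 5
Equation: x = 5

x = 5


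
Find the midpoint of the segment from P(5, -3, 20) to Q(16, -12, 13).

M = ((x₁+x₂)/2, (y₁+y₂)/2, (z₁+z₂)/2)
  = ((5 + 16)/2, (-3 - 12)/2, (20 + 13)/2)
  = (21/2, -15/2, 33/2)
  = (10.5, -7.5, 16.5)

(10.5, -7.5, 16.5)


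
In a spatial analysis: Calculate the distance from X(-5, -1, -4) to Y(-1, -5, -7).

d = √[(x₂-x₁)² + (y₂-y₁)² + (z₂-z₁)²]
  = √[4² + (-4)² + (-3)²]
  = √[16 + 16 + 9]
  = √41
  ≈ 6.403

6.403


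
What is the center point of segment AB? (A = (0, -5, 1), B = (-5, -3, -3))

M = ((x₁+x₂)/2, (y₁+y₂)/2, (z₁+z₂)/2)
  = ((0 - 5)/2, (-5 - 3)/2, (1 - 3)/2)
  = (-5/2, -8/2, -2/2)
  = (-2.5, -4, -1)

(-2.5, -4, -1)


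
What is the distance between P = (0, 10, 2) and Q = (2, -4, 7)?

d = √[(x₂-x₁)² + (y₂-y₁)² + (z₂-z₁)²]
  = √[2² + (-14)² + 5²]
  = √[4 + 196 + 25]
  = √225
  ≈ 15

15


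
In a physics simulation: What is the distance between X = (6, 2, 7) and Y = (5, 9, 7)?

d = √[(x₂-x₁)² + (y₂-y₁)² + (z₂-z₁)²]
  = √[(-1)² + 7² + 0²]
  = √[1 + 49 + 0]
  = √50
  ≈ 7.071

7.071


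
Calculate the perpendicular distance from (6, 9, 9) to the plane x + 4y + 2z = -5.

distance = |a·x₀ + b·y₀ + c·z₀ - d| / √(a² + b² + c²)
  = |1·6 + 4·9 + 2·9 - (-5)| / √(1² + 4² + 2²)
  = |6 + 36 + 18 + 5| / √(1 + 16 + 4)
  = |65| / √21
  = 65 / 4.583
  ≈ 14.18

14.18


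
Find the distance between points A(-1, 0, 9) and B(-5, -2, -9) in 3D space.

d = √[(x₂-x₁)² + (y₂-y₁)² + (z₂-z₁)²]
  = √[(-4)² + (-2)² + (-18)²]
  = √[16 + 4 + 324]
  = √344
  ≈ 18.55

18.55


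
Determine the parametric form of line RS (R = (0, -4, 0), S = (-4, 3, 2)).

Direction vector d = S - R = (-4 + 0, 3 + 4, 2 + 0) = (-4, 7, 2)
Parametric form r = R + t·d:
x = 0 - 4t, y = -4 + 7t, z = 0 + 2t

x = 0 - 4t, y = -4 + 7t, z = 0 + 2t


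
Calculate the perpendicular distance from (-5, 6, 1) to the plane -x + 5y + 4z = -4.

distance = |a·x₀ + b·y₀ + c·z₀ - d| / √(a² + b² + c²)
  = |(-1)·(-5) + 5·6 + 4·1 - (-4)| / √((-1)² + 5² + 4²)
  = |5 + 30 + 4 + 4| / √(1 + 25 + 16)
  = |43| / √42
  = 43 / 6.481
  ≈ 6.635

6.635


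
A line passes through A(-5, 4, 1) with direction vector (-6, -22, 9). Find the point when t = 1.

P(t) = A + t·d
  = (-5 + (-6)·1, 4 + (-22)·1, 1 + 9·1)
  = (-5 - 6, 4 - 22, 1 + 9)
  = (-11, -18, 10)

(-11, -18, 10)


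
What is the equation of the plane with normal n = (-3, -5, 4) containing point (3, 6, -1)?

The plane through P with normal n = (a, b, c) satisfies n·(r - P) = 0,
i.e. ax + by + cz = a·x₀ + b·y₀ + c·z₀.
d = (-3)·3 + (-5)·6 + 4·(-1)
  = -9 - 30 - 4
  = -43
Equation: -3x - 5y + 4z = -43

-3x - 5y + 4z = -43


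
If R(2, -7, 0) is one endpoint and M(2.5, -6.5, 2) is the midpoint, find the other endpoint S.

S = 2M - R
  = (2·2.5 - 2, 2·(-6.5) - (-7), 2·2 - 0)
  = (5 - 2, -13 + 7, 4 + 0)
  = (3, -6, 4)

(3, -6, 4)


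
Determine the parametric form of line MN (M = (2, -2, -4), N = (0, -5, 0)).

Direction vector d = N - M = (0 - 2, -5 + 2, 0 + 4) = (-2, -3, 4)
Parametric form r = M + t·d:
x = 2 - 2t, y = -2 - 3t, z = -4 + 4t

x = 2 - 2t, y = -2 - 3t, z = -4 + 4t


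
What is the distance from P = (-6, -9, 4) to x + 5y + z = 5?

distance = |a·x₀ + b·y₀ + c·z₀ - d| / √(a² + b² + c²)
  = |1·(-6) + 5·(-9) + 1·4 - 5| / √(1² + 5² + 1²)
  = |-6 - 45 + 4 - 5| / √(1 + 25 + 1)
  = |-52| / √27
  = 52 / 5.196
  ≈ 10.01

10.01


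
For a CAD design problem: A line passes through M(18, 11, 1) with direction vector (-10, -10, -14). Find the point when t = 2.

P(t) = M + t·d
  = (18 + (-10)·2, 11 + (-10)·2, 1 + (-14)·2)
  = (18 - 20, 11 - 20, 1 - 28)
  = (-2, -9, -27)

(-2, -9, -27)


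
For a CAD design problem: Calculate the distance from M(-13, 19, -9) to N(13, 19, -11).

d = √[(x₂-x₁)² + (y₂-y₁)² + (z₂-z₁)²]
  = √[26² + 0² + (-2)²]
  = √[676 + 0 + 4]
  = √680
  ≈ 26.08

26.08


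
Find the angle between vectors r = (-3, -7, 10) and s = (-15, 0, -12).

r·s = (-3)·(-15) + (-7)·0 + 10·(-12) = 45 + 0 - 120 = -75
|r| = √((-3)² + (-7)² + 10²) = √158 ≈ 12.57
|s| = √((-15)² + 0² + (-12)²) = √369 ≈ 19.21
cos θ = (r·s)/(|r||s|) = -75/(12.57·19.21) ≈ -0.3106
θ = arccos(-0.3106) ≈ 108.1°

108.1°


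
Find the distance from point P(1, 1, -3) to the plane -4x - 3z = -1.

distance = |a·x₀ + b·y₀ + c·z₀ - d| / √(a² + b² + c²)
  = |(-4)·1 + 0·1 + (-3)·(-3) - (-1)| / √((-4)² + 0² + (-3)²)
  = |-4 + 0 + 9 + 1| / √(16 + 0 + 9)
  = |6| / √25
  = 6 / 5
  ≈ 1.2

1.2


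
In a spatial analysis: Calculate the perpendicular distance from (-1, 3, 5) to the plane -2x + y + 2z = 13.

distance = |a·x₀ + b·y₀ + c·z₀ - d| / √(a² + b² + c²)
  = |(-2)·(-1) + 1·3 + 2·5 - 13| / √((-2)² + 1² + 2²)
  = |2 + 3 + 10 - 13| / √(4 + 1 + 4)
  = |2| / √9
  = 2 / 3
  ≈ 0.6667

0.6667


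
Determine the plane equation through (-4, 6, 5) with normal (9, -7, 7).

The plane through P with normal n = (a, b, c) satisfies n·(r - P) = 0,
i.e. ax + by + cz = a·x₀ + b·y₀ + c·z₀.
d = 9·(-4) + (-7)·6 + 7·5
  = -36 - 42 + 35
  = -43
Equation: 9x - 7y + 7z = -43

9x - 7y + 7z = -43


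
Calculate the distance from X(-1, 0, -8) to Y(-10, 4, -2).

d = √[(x₂-x₁)² + (y₂-y₁)² + (z₂-z₁)²]
  = √[(-9)² + 4² + 6²]
  = √[81 + 16 + 36]
  = √133
  ≈ 11.53

11.53


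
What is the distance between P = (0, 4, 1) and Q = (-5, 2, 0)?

d = √[(x₂-x₁)² + (y₂-y₁)² + (z₂-z₁)²]
  = √[(-5)² + (-2)² + (-1)²]
  = √[25 + 4 + 1]
  = √30
  ≈ 5.477

5.477


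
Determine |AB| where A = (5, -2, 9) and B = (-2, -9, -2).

d = √[(x₂-x₁)² + (y₂-y₁)² + (z₂-z₁)²]
  = √[(-7)² + (-7)² + (-11)²]
  = √[49 + 49 + 121]
  = √219
  ≈ 14.8

14.8


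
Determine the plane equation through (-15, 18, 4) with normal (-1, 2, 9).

The plane through P with normal n = (a, b, c) satisfies n·(r - P) = 0,
i.e. ax + by + cz = a·x₀ + b·y₀ + c·z₀.
d = (-1)·(-15) + 2·18 + 9·4
  = 15 + 36 + 36
  = 87
Equation: -x + 2y + 9z = 87

-x + 2y + 9z = 87


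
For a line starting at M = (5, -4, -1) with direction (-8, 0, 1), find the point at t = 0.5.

P(t) = M + t·d
  = (5 + (-8)·0.5, -4 + 0·0.5, -1 + 1·0.5)
  = (5 - 4, -4 + 0, -1 + 0.5)
  = (1, -4, -0.5)

(1, -4, -0.5)


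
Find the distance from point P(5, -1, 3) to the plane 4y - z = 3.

distance = |a·x₀ + b·y₀ + c·z₀ - d| / √(a² + b² + c²)
  = |0·5 + 4·(-1) + (-1)·3 - 3| / √(0² + 4² + (-1)²)
  = |0 - 4 - 3 - 3| / √(0 + 16 + 1)
  = |-10| / √17
  = 10 / 4.123
  ≈ 2.425

2.425


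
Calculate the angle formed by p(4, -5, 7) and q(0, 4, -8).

p·q = 4·0 + (-5)·4 + 7·(-8) = 0 - 20 - 56 = -76
|p| = √(4² + (-5)² + 7²) = √90 ≈ 9.487
|q| = √(0² + 4² + (-8)²) = √80 ≈ 8.944
cos θ = (p·q)/(|p||q|) = -76/(9.487·8.944) ≈ -0.8957
θ = arccos(-0.8957) ≈ 153.6°

153.6°


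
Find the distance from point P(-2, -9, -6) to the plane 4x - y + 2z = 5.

distance = |a·x₀ + b·y₀ + c·z₀ - d| / √(a² + b² + c²)
  = |4·(-2) + (-1)·(-9) + 2·(-6) - 5| / √(4² + (-1)² + 2²)
  = |-8 + 9 - 12 - 5| / √(16 + 1 + 4)
  = |-16| / √21
  = 16 / 4.583
  ≈ 3.491

3.491


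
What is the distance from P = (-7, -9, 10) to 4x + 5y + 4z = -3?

distance = |a·x₀ + b·y₀ + c·z₀ - d| / √(a² + b² + c²)
  = |4·(-7) + 5·(-9) + 4·10 - (-3)| / √(4² + 5² + 4²)
  = |-28 - 45 + 40 + 3| / √(16 + 25 + 16)
  = |-30| / √57
  = 30 / 7.55
  ≈ 3.974

3.974


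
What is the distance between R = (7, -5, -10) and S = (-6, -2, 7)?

d = √[(x₂-x₁)² + (y₂-y₁)² + (z₂-z₁)²]
  = √[(-13)² + 3² + 17²]
  = √[169 + 9 + 289]
  = √467
  ≈ 21.61

21.61


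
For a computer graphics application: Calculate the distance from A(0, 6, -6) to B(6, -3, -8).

d = √[(x₂-x₁)² + (y₂-y₁)² + (z₂-z₁)²]
  = √[6² + (-9)² + (-2)²]
  = √[36 + 81 + 4]
  = √121
  ≈ 11

11


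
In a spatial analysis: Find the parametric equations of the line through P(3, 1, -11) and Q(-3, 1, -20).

Direction vector d = Q - P = (-3 - 3, 1 - 1, -20 + 11) = (-6, 0, -9)
Parametric form r = P + t·d:
x = 3 - 6t, y = 1, z = -11 - 9t

x = 3 - 6t, y = 1, z = -11 - 9t


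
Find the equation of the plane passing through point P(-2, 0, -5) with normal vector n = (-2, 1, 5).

The plane through P with normal n = (a, b, c) satisfies n·(r - P) = 0,
i.e. ax + by + cz = a·x₀ + b·y₀ + c·z₀.
d = (-2)·(-2) + 1·0 + 5·(-5)
  = 4 + 0 - 25
  = -21
Equation: -2x + y + 5z = -21

-2x + y + 5z = -21


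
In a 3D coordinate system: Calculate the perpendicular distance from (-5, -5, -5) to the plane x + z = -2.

distance = |a·x₀ + b·y₀ + c·z₀ - d| / √(a² + b² + c²)
  = |1·(-5) + 0·(-5) + 1·(-5) - (-2)| / √(1² + 0² + 1²)
  = |-5 + 0 - 5 + 2| / √(1 + 0 + 1)
  = |-8| / √2
  = 8 / 1.414
  ≈ 5.657

5.657


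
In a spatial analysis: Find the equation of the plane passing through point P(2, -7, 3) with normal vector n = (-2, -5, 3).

The plane through P with normal n = (a, b, c) satisfies n·(r - P) = 0,
i.e. ax + by + cz = a·x₀ + b·y₀ + c·z₀.
d = (-2)·2 + (-5)·(-7) + 3·3
  = -4 + 35 + 9
  = 40
Equation: -2x - 5y + 3z = 40

-2x - 5y + 3z = 40


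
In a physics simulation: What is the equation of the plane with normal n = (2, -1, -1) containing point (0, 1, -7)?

The plane through P with normal n = (a, b, c) satisfies n·(r - P) = 0,
i.e. ax + by + cz = a·x₀ + b·y₀ + c·z₀.
d = 2·0 + (-1)·1 + (-1)·(-7)
  = 0 - 1 + 7
  = 6
Equation: 2x - y - z = 6

2x - y - z = 6


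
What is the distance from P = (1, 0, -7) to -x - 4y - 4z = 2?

distance = |a·x₀ + b·y₀ + c·z₀ - d| / √(a² + b² + c²)
  = |(-1)·1 + (-4)·0 + (-4)·(-7) - 2| / √((-1)² + (-4)² + (-4)²)
  = |-1 + 0 + 28 - 2| / √(1 + 16 + 16)
  = |25| / √33
  = 25 / 5.745
  ≈ 4.352

4.352


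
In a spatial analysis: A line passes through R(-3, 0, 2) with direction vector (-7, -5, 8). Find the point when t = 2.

P(t) = R + t·d
  = (-3 + (-7)·2, 0 + (-5)·2, 2 + 8·2)
  = (-3 - 14, 0 - 10, 2 + 16)
  = (-17, -10, 18)

(-17, -10, 18)


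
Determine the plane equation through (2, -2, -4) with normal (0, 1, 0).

The plane through P with normal n = (a, b, c) satisfies n·(r - P) = 0,
i.e. ax + by + cz = a·x₀ + b·y₀ + c·z₀.
d = 0·2 + 1·(-2) + 0·(-4)
  = 0 - 2 + 0
  = -2
Equation: y = -2

y = -2


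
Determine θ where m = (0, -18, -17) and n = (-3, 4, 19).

m·n = 0·(-3) + (-18)·4 + (-17)·19 = 0 - 72 - 323 = -395
|m| = √(0² + (-18)² + (-17)²) = √613 ≈ 24.76
|n| = √((-3)² + 4² + 19²) = √386 ≈ 19.65
cos θ = (m·n)/(|m||n|) = -395/(24.76·19.65) ≈ -0.812
θ = arccos(-0.812) ≈ 144.3°

144.3°


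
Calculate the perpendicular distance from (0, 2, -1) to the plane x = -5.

distance = |a·x₀ + b·y₀ + c·z₀ - d| / √(a² + b² + c²)
  = |1·0 + 0·2 + 0·(-1) - (-5)| / √(1² + 0² + 0²)
  = |0 + 0 + 0 + 5| / √(1 + 0 + 0)
  = |5| / √1
  = 5 / 1
  ≈ 5

5


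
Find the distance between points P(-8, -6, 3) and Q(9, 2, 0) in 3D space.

d = √[(x₂-x₁)² + (y₂-y₁)² + (z₂-z₁)²]
  = √[17² + 8² + (-3)²]
  = √[289 + 64 + 9]
  = √362
  ≈ 19.03

19.03


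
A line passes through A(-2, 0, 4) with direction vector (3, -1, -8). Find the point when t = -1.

P(t) = A + t·d
  = (-2 + 3·(-1), 0 + (-1)·(-1), 4 + (-8)·(-1))
  = (-2 - 3, 0 + 1, 4 + 8)
  = (-5, 1, 12)

(-5, 1, 12)


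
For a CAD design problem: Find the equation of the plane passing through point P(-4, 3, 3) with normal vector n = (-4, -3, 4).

The plane through P with normal n = (a, b, c) satisfies n·(r - P) = 0,
i.e. ax + by + cz = a·x₀ + b·y₀ + c·z₀.
d = (-4)·(-4) + (-3)·3 + 4·3
  = 16 - 9 + 12
  = 19
Equation: -4x - 3y + 4z = 19

-4x - 3y + 4z = 19


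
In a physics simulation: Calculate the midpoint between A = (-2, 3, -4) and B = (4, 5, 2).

M = ((x₁+x₂)/2, (y₁+y₂)/2, (z₁+z₂)/2)
  = ((-2 + 4)/2, (3 + 5)/2, (-4 + 2)/2)
  = (2/2, 8/2, -2/2)
  = (1, 4, -1)

(1, 4, -1)


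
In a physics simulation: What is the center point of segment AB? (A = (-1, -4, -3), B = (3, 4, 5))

M = ((x₁+x₂)/2, (y₁+y₂)/2, (z₁+z₂)/2)
  = ((-1 + 3)/2, (-4 + 4)/2, (-3 + 5)/2)
  = (2/2, 0/2, 2/2)
  = (1, 0, 1)

(1, 0, 1)


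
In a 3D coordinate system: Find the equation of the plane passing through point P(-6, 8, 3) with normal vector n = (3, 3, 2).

The plane through P with normal n = (a, b, c) satisfies n·(r - P) = 0,
i.e. ax + by + cz = a·x₀ + b·y₀ + c·z₀.
d = 3·(-6) + 3·8 + 2·3
  = -18 + 24 + 6
  = 12
Equation: 3x + 3y + 2z = 12

3x + 3y + 2z = 12


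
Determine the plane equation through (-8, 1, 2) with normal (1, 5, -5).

The plane through P with normal n = (a, b, c) satisfies n·(r - P) = 0,
i.e. ax + by + cz = a·x₀ + b·y₀ + c·z₀.
d = 1·(-8) + 5·1 + (-5)·2
  = -8 + 5 - 10
  = -13
Equation: x + 5y - 5z = -13

x + 5y - 5z = -13


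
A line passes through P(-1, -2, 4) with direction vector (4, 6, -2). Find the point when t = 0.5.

P(t) = P + t·d
  = (-1 + 4·0.5, -2 + 6·0.5, 4 + (-2)·0.5)
  = (-1 + 2, -2 + 3, 4 - 1)
  = (1, 1, 3)

(1, 1, 3)


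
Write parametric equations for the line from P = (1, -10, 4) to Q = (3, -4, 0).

Direction vector d = Q - P = (3 - 1, -4 + 10, 0 - 4) = (2, 6, -4)
Parametric form r = P + t·d:
x = 1 + 2t, y = -10 + 6t, z = 4 - 4t

x = 1 + 2t, y = -10 + 6t, z = 4 - 4t


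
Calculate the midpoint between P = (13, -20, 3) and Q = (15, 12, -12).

M = ((x₁+x₂)/2, (y₁+y₂)/2, (z₁+z₂)/2)
  = ((13 + 15)/2, (-20 + 12)/2, (3 - 12)/2)
  = (28/2, -8/2, -9/2)
  = (14, -4, -4.5)

(14, -4, -4.5)


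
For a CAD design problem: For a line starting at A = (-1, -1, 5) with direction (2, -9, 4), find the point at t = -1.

P(t) = A + t·d
  = (-1 + 2·(-1), -1 + (-9)·(-1), 5 + 4·(-1))
  = (-1 - 2, -1 + 9, 5 - 4)
  = (-3, 8, 1)

(-3, 8, 1)


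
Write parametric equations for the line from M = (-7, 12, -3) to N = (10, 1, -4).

Direction vector d = N - M = (10 + 7, 1 - 12, -4 + 3) = (17, -11, -1)
Parametric form r = M + t·d:
x = -7 + 17t, y = 12 - 11t, z = -3 - t

x = -7 + 17t, y = 12 - 11t, z = -3 - t


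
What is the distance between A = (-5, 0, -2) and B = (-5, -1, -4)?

d = √[(x₂-x₁)² + (y₂-y₁)² + (z₂-z₁)²]
  = √[0² + (-1)² + (-2)²]
  = √[0 + 1 + 4]
  = √5
  ≈ 2.236

2.236


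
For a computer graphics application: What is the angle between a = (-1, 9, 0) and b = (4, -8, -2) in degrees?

a·b = (-1)·4 + 9·(-8) + 0·(-2) = -4 - 72 + 0 = -76
|a| = √((-1)² + 9² + 0²) = √82 ≈ 9.055
|b| = √(4² + (-8)² + (-2)²) = √84 ≈ 9.165
cos θ = (a·b)/(|a||b|) = -76/(9.055·9.165) ≈ -0.9157
θ = arccos(-0.9157) ≈ 156.3°

156.3°


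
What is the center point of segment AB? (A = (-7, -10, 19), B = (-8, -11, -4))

M = ((x₁+x₂)/2, (y₁+y₂)/2, (z₁+z₂)/2)
  = ((-7 - 8)/2, (-10 - 11)/2, (19 - 4)/2)
  = (-15/2, -21/2, 15/2)
  = (-7.5, -10.5, 7.5)

(-7.5, -10.5, 7.5)


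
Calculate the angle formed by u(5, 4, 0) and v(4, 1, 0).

u·v = 5·4 + 4·1 + 0·0 = 20 + 4 + 0 = 24
|u| = √(5² + 4² + 0²) = √41 ≈ 6.403
|v| = √(4² + 1² + 0²) = √17 ≈ 4.123
cos θ = (u·v)/(|u||v|) = 24/(6.403·4.123) ≈ 0.9091
θ = arccos(0.9091) ≈ 24.62°

24.62°


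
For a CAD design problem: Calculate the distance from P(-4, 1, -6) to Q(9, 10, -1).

d = √[(x₂-x₁)² + (y₂-y₁)² + (z₂-z₁)²]
  = √[13² + 9² + 5²]
  = √[169 + 81 + 25]
  = √275
  ≈ 16.58

16.58


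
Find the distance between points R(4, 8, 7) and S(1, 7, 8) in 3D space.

d = √[(x₂-x₁)² + (y₂-y₁)² + (z₂-z₁)²]
  = √[(-3)² + (-1)² + 1²]
  = √[9 + 1 + 1]
  = √11
  ≈ 3.317

3.317


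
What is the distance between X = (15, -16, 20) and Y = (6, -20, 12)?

d = √[(x₂-x₁)² + (y₂-y₁)² + (z₂-z₁)²]
  = √[(-9)² + (-4)² + (-8)²]
  = √[81 + 16 + 64]
  = √161
  ≈ 12.69

12.69


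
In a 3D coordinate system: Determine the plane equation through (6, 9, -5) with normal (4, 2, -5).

The plane through P with normal n = (a, b, c) satisfies n·(r - P) = 0,
i.e. ax + by + cz = a·x₀ + b·y₀ + c·z₀.
d = 4·6 + 2·9 + (-5)·(-5)
  = 24 + 18 + 25
  = 67
Equation: 4x + 2y - 5z = 67

4x + 2y - 5z = 67


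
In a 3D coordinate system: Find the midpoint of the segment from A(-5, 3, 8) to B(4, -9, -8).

M = ((x₁+x₂)/2, (y₁+y₂)/2, (z₁+z₂)/2)
  = ((-5 + 4)/2, (3 - 9)/2, (8 - 8)/2)
  = (-1/2, -6/2, 0/2)
  = (-0.5, -3, 0)

(-0.5, -3, 0)


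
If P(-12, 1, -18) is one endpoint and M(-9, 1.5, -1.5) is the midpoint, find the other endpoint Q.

Q = 2M - P
  = (2·(-9) - (-12), 2·1.5 - 1, 2·(-1.5) - (-18))
  = (-18 + 12, 3 - 1, -3 + 18)
  = (-6, 2, 15)

(-6, 2, 15)


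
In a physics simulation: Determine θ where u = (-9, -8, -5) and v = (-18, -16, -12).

u·v = (-9)·(-18) + (-8)·(-16) + (-5)·(-12) = 162 + 128 + 60 = 350
|u| = √((-9)² + (-8)² + (-5)²) = √170 ≈ 13.04
|v| = √((-18)² + (-16)² + (-12)²) = √724 ≈ 26.91
cos θ = (u·v)/(|u||v|) = 350/(13.04·26.91) ≈ 0.9976
θ = arccos(0.9976) ≈ 3.936°

3.936°


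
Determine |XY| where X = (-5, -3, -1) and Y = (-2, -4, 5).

d = √[(x₂-x₁)² + (y₂-y₁)² + (z₂-z₁)²]
  = √[3² + (-1)² + 6²]
  = √[9 + 1 + 36]
  = √46
  ≈ 6.782

6.782


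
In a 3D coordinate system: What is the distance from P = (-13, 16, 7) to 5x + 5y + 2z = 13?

distance = |a·x₀ + b·y₀ + c·z₀ - d| / √(a² + b² + c²)
  = |5·(-13) + 5·16 + 2·7 - 13| / √(5² + 5² + 2²)
  = |-65 + 80 + 14 - 13| / √(25 + 25 + 4)
  = |16| / √54
  = 16 / 7.348
  ≈ 2.177

2.177


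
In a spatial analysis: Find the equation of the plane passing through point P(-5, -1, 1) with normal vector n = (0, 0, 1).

The plane through P with normal n = (a, b, c) satisfies n·(r - P) = 0,
i.e. ax + by + cz = a·x₀ + b·y₀ + c·z₀.
d = 0·(-5) + 0·(-1) + 1·1
  = 0 + 0 + 1
  = 1
Equation: z = 1

z = 1


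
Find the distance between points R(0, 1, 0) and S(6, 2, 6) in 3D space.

d = √[(x₂-x₁)² + (y₂-y₁)² + (z₂-z₁)²]
  = √[6² + 1² + 6²]
  = √[36 + 1 + 36]
  = √73
  ≈ 8.544

8.544


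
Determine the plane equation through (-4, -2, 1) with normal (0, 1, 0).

The plane through P with normal n = (a, b, c) satisfies n·(r - P) = 0,
i.e. ax + by + cz = a·x₀ + b·y₀ + c·z₀.
d = 0·(-4) + 1·(-2) + 0·1
  = 0 - 2 + 0
  = -2
Equation: y = -2

y = -2


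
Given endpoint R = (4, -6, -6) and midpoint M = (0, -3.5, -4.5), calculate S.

S = 2M - R
  = (2·0 - 4, 2·(-3.5) - (-6), 2·(-4.5) - (-6))
  = (0 - 4, -7 + 6, -9 + 6)
  = (-4, -1, -3)

(-4, -1, -3)


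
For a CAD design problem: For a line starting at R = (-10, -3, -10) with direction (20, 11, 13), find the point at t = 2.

P(t) = R + t·d
  = (-10 + 20·2, -3 + 11·2, -10 + 13·2)
  = (-10 + 40, -3 + 22, -10 + 26)
  = (30, 19, 16)

(30, 19, 16)


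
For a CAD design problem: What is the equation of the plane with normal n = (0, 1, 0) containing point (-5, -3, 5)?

The plane through P with normal n = (a, b, c) satisfies n·(r - P) = 0,
i.e. ax + by + cz = a·x₀ + b·y₀ + c·z₀.
d = 0·(-5) + 1·(-3) + 0·5
  = 0 - 3 + 0
  = -3
Equation: y = -3

y = -3


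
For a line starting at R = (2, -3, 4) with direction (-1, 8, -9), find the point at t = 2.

P(t) = R + t·d
  = (2 + (-1)·2, -3 + 8·2, 4 + (-9)·2)
  = (2 - 2, -3 + 16, 4 - 18)
  = (0, 13, -14)

(0, 13, -14)


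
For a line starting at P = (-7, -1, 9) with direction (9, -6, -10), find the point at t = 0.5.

P(t) = P + t·d
  = (-7 + 9·0.5, -1 + (-6)·0.5, 9 + (-10)·0.5)
  = (-7 + 4.5, -1 - 3, 9 - 5)
  = (-2.5, -4, 4)

(-2.5, -4, 4)


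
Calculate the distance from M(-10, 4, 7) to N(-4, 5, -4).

d = √[(x₂-x₁)² + (y₂-y₁)² + (z₂-z₁)²]
  = √[6² + 1² + (-11)²]
  = √[36 + 1 + 121]
  = √158
  ≈ 12.57

12.57


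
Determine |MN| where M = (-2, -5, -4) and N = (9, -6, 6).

d = √[(x₂-x₁)² + (y₂-y₁)² + (z₂-z₁)²]
  = √[11² + (-1)² + 10²]
  = √[121 + 1 + 100]
  = √222
  ≈ 14.9

14.9


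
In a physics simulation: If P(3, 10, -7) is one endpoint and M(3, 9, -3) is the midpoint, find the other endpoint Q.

Q = 2M - P
  = (2·3 - 3, 2·9 - 10, 2·(-3) - (-7))
  = (6 - 3, 18 - 10, -6 + 7)
  = (3, 8, 1)

(3, 8, 1)


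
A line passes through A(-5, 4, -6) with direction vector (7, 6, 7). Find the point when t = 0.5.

P(t) = A + t·d
  = (-5 + 7·0.5, 4 + 6·0.5, -6 + 7·0.5)
  = (-5 + 3.5, 4 + 3, -6 + 3.5)
  = (-1.5, 7, -2.5)

(-1.5, 7, -2.5)


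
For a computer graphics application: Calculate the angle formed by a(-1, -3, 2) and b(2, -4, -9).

a·b = (-1)·2 + (-3)·(-4) + 2·(-9) = -2 + 12 - 18 = -8
|a| = √((-1)² + (-3)² + 2²) = √14 ≈ 3.742
|b| = √(2² + (-4)² + (-9)²) = √101 ≈ 10.05
cos θ = (a·b)/(|a||b|) = -8/(3.742·10.05) ≈ -0.2127
θ = arccos(-0.2127) ≈ 102.3°

102.3°


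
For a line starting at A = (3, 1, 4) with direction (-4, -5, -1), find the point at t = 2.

P(t) = A + t·d
  = (3 + (-4)·2, 1 + (-5)·2, 4 + (-1)·2)
  = (3 - 8, 1 - 10, 4 - 2)
  = (-5, -9, 2)

(-5, -9, 2)


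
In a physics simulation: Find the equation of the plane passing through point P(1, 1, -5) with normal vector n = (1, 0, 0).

The plane through P with normal n = (a, b, c) satisfies n·(r - P) = 0,
i.e. ax + by + cz = a·x₀ + b·y₀ + c·z₀.
d = 1·1 + 0·1 + 0·(-5)
  = 1 + 0 + 0
  = 1
Equation: x = 1

x = 1


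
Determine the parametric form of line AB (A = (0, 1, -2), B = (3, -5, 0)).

Direction vector d = B - A = (3 + 0, -5 - 1, 0 + 2) = (3, -6, 2)
Parametric form r = A + t·d:
x = 0 + 3t, y = 1 - 6t, z = -2 + 2t

x = 0 + 3t, y = 1 - 6t, z = -2 + 2t


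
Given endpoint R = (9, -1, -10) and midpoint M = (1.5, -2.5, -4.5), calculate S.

S = 2M - R
  = (2·1.5 - 9, 2·(-2.5) - (-1), 2·(-4.5) - (-10))
  = (3 - 9, -5 + 1, -9 + 10)
  = (-6, -4, 1)

(-6, -4, 1)


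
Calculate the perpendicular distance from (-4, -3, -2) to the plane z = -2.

distance = |a·x₀ + b·y₀ + c·z₀ - d| / √(a² + b² + c²)
  = |0·(-4) + 0·(-3) + 1·(-2) - (-2)| / √(0² + 0² + 1²)
  = |0 + 0 - 2 + 2| / √(0 + 0 + 1)
  = |0| / √1
  = 0 / 1
  ≈ 0

0


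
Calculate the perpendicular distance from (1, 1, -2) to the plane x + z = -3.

distance = |a·x₀ + b·y₀ + c·z₀ - d| / √(a² + b² + c²)
  = |1·1 + 0·1 + 1·(-2) - (-3)| / √(1² + 0² + 1²)
  = |1 + 0 - 2 + 3| / √(1 + 0 + 1)
  = |2| / √2
  = 2 / 1.414
  ≈ 1.414

1.414


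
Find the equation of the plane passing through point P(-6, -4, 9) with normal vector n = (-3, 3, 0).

The plane through P with normal n = (a, b, c) satisfies n·(r - P) = 0,
i.e. ax + by + cz = a·x₀ + b·y₀ + c·z₀.
d = (-3)·(-6) + 3·(-4) + 0·9
  = 18 - 12 + 0
  = 6
Equation: -3x + 3y = 6

-3x + 3y = 6


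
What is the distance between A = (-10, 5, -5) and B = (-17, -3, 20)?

d = √[(x₂-x₁)² + (y₂-y₁)² + (z₂-z₁)²]
  = √[(-7)² + (-8)² + 25²]
  = √[49 + 64 + 625]
  = √738
  ≈ 27.17

27.17


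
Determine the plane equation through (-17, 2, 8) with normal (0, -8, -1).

The plane through P with normal n = (a, b, c) satisfies n·(r - P) = 0,
i.e. ax + by + cz = a·x₀ + b·y₀ + c·z₀.
d = 0·(-17) + (-8)·2 + (-1)·8
  = 0 - 16 - 8
  = -24
Equation: -8y - z = -24

-8y - z = -24


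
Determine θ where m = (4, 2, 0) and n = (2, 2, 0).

m·n = 4·2 + 2·2 + 0·0 = 8 + 4 + 0 = 12
|m| = √(4² + 2² + 0²) = √20 ≈ 4.472
|n| = √(2² + 2² + 0²) = √8 ≈ 2.828
cos θ = (m·n)/(|m||n|) = 12/(4.472·2.828) ≈ 0.9487
θ = arccos(0.9487) ≈ 18.43°

18.43°


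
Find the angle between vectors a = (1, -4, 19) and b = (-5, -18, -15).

a·b = 1·(-5) + (-4)·(-18) + 19·(-15) = -5 + 72 - 285 = -218
|a| = √(1² + (-4)² + 19²) = √378 ≈ 19.44
|b| = √((-5)² + (-18)² + (-15)²) = √574 ≈ 23.96
cos θ = (a·b)/(|a||b|) = -218/(19.44·23.96) ≈ -0.468
θ = arccos(-0.468) ≈ 117.9°

117.9°


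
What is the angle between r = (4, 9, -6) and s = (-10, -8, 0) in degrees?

r·s = 4·(-10) + 9·(-8) + (-6)·0 = -40 - 72 + 0 = -112
|r| = √(4² + 9² + (-6)²) = √133 ≈ 11.53
|s| = √((-10)² + (-8)² + 0²) = √164 ≈ 12.81
cos θ = (r·s)/(|r||s|) = -112/(11.53·12.81) ≈ -0.7584
θ = arccos(-0.7584) ≈ 139.3°

139.3°


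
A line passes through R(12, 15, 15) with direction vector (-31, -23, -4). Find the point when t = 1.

P(t) = R + t·d
  = (12 + (-31)·1, 15 + (-23)·1, 15 + (-4)·1)
  = (12 - 31, 15 - 23, 15 - 4)
  = (-19, -8, 11)

(-19, -8, 11)


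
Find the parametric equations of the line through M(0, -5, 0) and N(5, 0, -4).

Direction vector d = N - M = (5 + 0, 0 + 5, -4 + 0) = (5, 5, -4)
Parametric form r = M + t·d:
x = 0 + 5t, y = -5 + 5t, z = 0 - 4t

x = 0 + 5t, y = -5 + 5t, z = 0 - 4t


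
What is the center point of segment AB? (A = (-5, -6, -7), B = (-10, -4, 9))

M = ((x₁+x₂)/2, (y₁+y₂)/2, (z₁+z₂)/2)
  = ((-5 - 10)/2, (-6 - 4)/2, (-7 + 9)/2)
  = (-15/2, -10/2, 2/2)
  = (-7.5, -5, 1)

(-7.5, -5, 1)


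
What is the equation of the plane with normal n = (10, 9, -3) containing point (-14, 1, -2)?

The plane through P with normal n = (a, b, c) satisfies n·(r - P) = 0,
i.e. ax + by + cz = a·x₀ + b·y₀ + c·z₀.
d = 10·(-14) + 9·1 + (-3)·(-2)
  = -140 + 9 + 6
  = -125
Equation: 10x + 9y - 3z = -125

10x + 9y - 3z = -125


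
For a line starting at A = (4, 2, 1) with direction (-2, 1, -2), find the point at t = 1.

P(t) = A + t·d
  = (4 + (-2)·1, 2 + 1·1, 1 + (-2)·1)
  = (4 - 2, 2 + 1, 1 - 2)
  = (2, 3, -1)

(2, 3, -1)


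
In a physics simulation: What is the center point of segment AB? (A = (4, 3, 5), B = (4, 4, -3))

M = ((x₁+x₂)/2, (y₁+y₂)/2, (z₁+z₂)/2)
  = ((4 + 4)/2, (3 + 4)/2, (5 - 3)/2)
  = (8/2, 7/2, 2/2)
  = (4, 3.5, 1)

(4, 3.5, 1)


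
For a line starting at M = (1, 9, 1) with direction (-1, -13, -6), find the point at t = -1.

P(t) = M + t·d
  = (1 + (-1)·(-1), 9 + (-13)·(-1), 1 + (-6)·(-1))
  = (1 + 1, 9 + 13, 1 + 6)
  = (2, 22, 7)

(2, 22, 7)


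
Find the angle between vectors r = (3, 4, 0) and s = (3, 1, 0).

r·s = 3·3 + 4·1 + 0·0 = 9 + 4 + 0 = 13
|r| = √(3² + 4² + 0²) = √25 ≈ 5
|s| = √(3² + 1² + 0²) = √10 ≈ 3.162
cos θ = (r·s)/(|r||s|) = 13/(5·3.162) ≈ 0.8222
θ = arccos(0.8222) ≈ 34.7°

34.7°


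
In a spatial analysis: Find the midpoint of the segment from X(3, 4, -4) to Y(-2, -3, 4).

M = ((x₁+x₂)/2, (y₁+y₂)/2, (z₁+z₂)/2)
  = ((3 - 2)/2, (4 - 3)/2, (-4 + 4)/2)
  = (1/2, 1/2, 0/2)
  = (0.5, 0.5, 0)

(0.5, 0.5, 0)
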